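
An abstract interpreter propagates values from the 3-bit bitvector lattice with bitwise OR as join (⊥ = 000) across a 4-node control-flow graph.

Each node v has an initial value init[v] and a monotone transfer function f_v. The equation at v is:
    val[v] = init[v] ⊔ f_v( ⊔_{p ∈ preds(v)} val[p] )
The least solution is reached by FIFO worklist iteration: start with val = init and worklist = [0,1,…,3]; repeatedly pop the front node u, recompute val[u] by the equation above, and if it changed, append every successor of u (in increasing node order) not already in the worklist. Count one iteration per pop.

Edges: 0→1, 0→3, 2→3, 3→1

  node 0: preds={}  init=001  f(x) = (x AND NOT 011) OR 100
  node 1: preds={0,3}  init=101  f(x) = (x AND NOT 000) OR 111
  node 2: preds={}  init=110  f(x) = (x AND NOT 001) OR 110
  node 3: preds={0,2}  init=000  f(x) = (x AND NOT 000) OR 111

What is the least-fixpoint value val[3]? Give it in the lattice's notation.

111

Worklist (5 pops):
  #1 pop 0: in=000 → 101 (was 001); enqueue []
  #2 pop 1: in=101 → 111 (was 101); enqueue []
  #3 pop 2: in=000 → 110 (no change)
  #4 pop 3: in=111 → 111 (was 000); enqueue [1]
  #5 pop 1: in=111 → 111 (no change)

Fixpoint:
  val[0] = 101
  val[1] = 111
  val[2] = 110
  val[3] = 111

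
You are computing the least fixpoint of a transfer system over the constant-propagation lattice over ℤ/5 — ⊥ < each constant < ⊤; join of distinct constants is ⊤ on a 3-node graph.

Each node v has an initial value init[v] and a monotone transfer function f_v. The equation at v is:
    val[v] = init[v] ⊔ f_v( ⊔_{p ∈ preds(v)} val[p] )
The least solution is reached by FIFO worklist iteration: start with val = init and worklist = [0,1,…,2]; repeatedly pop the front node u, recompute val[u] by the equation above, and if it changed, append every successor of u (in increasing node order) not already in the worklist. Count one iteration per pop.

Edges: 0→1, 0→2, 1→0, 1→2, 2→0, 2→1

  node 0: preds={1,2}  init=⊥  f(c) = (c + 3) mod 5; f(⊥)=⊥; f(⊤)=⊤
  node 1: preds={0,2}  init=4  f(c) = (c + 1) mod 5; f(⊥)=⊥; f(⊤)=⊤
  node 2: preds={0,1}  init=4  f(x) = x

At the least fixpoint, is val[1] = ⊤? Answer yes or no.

Iteration log — 6 steps:
  step 1. node 0  ⊔preds=4  new=2  old=⊥  +wl: 
  step 2. node 1  ⊔preds=⊤  new=⊤  old=4  +wl: 0
  step 3. node 2  ⊔preds=⊤  new=⊤  old=4  +wl: 1
  step 4. node 0  ⊔preds=⊤  new=⊤  old=2  +wl: 2
  step 5. node 1  ⊔preds=⊤  new=⊤  stable
  step 6. node 2  ⊔preds=⊤  new=⊤  stable

Least fixpoint reached:
  node 0: ⊤
  node 1: ⊤
  node 2: ⊤

yes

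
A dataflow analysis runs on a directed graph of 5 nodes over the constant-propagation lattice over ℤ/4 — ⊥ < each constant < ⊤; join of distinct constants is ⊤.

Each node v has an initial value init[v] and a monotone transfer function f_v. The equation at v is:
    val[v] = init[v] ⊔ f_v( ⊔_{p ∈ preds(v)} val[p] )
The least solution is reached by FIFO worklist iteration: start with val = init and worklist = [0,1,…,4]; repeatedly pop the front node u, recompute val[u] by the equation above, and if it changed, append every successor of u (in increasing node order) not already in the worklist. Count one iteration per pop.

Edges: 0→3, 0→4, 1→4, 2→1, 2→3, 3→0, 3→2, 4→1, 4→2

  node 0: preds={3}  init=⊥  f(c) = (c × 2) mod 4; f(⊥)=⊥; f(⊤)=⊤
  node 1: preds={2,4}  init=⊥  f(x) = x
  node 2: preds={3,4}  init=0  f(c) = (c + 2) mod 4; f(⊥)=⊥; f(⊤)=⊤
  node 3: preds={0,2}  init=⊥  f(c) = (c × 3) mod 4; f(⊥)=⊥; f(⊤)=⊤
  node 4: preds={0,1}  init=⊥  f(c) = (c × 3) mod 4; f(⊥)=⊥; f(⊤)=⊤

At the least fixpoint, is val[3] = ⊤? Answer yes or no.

Trace (15 dequeues):
  [1] u=0 | in ⊥ | out ⊥ | ==
  [2] u=1 | in 0 | out 0 | prev ⊥ | push {}
  [3] u=2 | in ⊥ | out 0 | ==
  [4] u=3 | in 0 | out 0 | prev ⊥ | push {0,2}
  [5] u=4 | in 0 | out 0 | prev ⊥ | push {1}
  [6] u=0 | in 0 | out 0 | prev ⊥ | push {3,4}
  [7] u=2 | in 0 | out ⊤ | prev 0 | push {}
  [8] u=1 | in ⊤ | out ⊤ | prev 0 | push {}
  [9] u=3 | in ⊤ | out ⊤ | prev 0 | push {0,2}
  [10] u=4 | in ⊤ | out ⊤ | prev 0 | push {1}
  [11] u=0 | in ⊤ | out ⊤ | prev 0 | push {3,4}
  [12] u=2 | in ⊤ | out ⊤ | ==
  [13] u=1 | in ⊤ | out ⊤ | ==
  [14] u=3 | in ⊤ | out ⊤ | ==
  [15] u=4 | in ⊤ | out ⊤ | ==

Converged values:
  [0] ⊤
  [1] ⊤
  [2] ⊤
  [3] ⊤
  [4] ⊤

yes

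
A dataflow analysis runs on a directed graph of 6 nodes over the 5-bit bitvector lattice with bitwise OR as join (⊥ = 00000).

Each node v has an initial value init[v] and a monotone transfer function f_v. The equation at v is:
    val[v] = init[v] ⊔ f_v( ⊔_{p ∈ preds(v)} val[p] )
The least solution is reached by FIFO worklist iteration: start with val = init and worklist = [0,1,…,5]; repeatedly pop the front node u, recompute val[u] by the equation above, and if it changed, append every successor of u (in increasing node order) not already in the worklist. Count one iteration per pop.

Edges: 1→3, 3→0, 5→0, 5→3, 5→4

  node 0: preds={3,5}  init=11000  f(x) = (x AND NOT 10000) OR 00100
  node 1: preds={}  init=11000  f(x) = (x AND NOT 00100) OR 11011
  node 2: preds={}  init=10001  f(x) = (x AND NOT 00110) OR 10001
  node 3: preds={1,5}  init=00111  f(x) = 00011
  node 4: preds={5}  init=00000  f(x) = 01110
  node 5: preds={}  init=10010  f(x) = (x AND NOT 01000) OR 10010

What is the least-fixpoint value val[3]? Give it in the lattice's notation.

Iteration log — 6 steps:
  step 1. node 0  ⊔preds=10111  new=11111  old=11000  +wl: 
  step 2. node 1  ⊔preds=00000  new=11011  old=11000  +wl: 
  step 3. node 2  ⊔preds=00000  new=10001  stable
  step 4. node 3  ⊔preds=11011  new=00111  stable
  step 5. node 4  ⊔preds=10010  new=01110  old=00000  +wl: 
  step 6. node 5  ⊔preds=00000  new=10010  stable

Least fixpoint reached:
  node 0: 11111
  node 1: 11011
  node 2: 10001
  node 3: 00111
  node 4: 01110
  node 5: 10010

00111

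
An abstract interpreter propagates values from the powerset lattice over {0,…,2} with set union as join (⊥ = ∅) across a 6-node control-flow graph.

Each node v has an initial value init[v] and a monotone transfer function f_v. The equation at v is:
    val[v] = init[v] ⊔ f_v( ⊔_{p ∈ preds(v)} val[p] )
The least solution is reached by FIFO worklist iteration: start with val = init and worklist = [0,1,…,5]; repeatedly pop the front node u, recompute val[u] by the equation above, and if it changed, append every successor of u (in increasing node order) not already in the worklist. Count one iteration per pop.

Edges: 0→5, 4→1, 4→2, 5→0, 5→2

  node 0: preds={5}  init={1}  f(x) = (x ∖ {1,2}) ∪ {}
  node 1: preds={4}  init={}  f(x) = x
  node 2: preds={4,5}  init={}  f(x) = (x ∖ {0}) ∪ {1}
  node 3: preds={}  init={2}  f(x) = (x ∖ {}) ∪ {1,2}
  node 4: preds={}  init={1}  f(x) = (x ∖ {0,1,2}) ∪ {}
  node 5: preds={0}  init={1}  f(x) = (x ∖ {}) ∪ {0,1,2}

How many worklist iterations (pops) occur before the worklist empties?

Worklist (9 pops):
  #1 pop 0: in={1} → {1} (no change)
  #2 pop 1: in={1} → {1} (was {}); enqueue []
  #3 pop 2: in={1} → {1} (was {}); enqueue []
  #4 pop 3: in={} → {1,2} (was {2}); enqueue []
  #5 pop 4: in={} → {1} (no change)
  #6 pop 5: in={1} → {0,1,2} (was {1}); enqueue [0,2]
  #7 pop 0: in={0,1,2} → {0,1} (was {1}); enqueue [5]
  #8 pop 2: in={0,1,2} → {1,2} (was {1}); enqueue []
  #9 pop 5: in={0,1} → {0,1,2} (no change)

Fixpoint:
  val[0] = {0,1}
  val[1] = {1}
  val[2] = {1,2}
  val[3] = {1,2}
  val[4] = {1}
  val[5] = {0,1,2}

9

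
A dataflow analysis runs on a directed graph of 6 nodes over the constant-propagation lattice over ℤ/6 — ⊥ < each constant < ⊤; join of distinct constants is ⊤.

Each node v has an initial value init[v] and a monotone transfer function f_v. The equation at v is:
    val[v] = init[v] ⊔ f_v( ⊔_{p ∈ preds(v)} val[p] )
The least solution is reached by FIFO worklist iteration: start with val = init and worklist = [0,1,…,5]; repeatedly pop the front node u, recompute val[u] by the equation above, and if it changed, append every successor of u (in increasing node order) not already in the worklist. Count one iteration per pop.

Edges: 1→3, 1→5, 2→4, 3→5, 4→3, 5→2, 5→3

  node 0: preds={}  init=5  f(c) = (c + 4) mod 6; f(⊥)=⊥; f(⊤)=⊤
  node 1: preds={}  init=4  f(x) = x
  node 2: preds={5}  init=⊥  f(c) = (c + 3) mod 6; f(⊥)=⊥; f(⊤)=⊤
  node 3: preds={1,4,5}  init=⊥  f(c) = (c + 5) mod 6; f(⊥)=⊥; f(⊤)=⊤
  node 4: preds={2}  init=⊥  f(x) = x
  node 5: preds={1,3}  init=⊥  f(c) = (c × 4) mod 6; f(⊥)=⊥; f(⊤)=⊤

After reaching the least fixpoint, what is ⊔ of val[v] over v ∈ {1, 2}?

Worklist (11 pops):
  #1 pop 0: in=⊥ → 5 (no change)
  #2 pop 1: in=⊥ → 4 (no change)
  #3 pop 2: in=⊥ → ⊥ (no change)
  #4 pop 3: in=4 → 3 (was ⊥); enqueue []
  #5 pop 4: in=⊥ → ⊥ (no change)
  #6 pop 5: in=⊤ → ⊤ (was ⊥); enqueue [2,3]
  #7 pop 2: in=⊤ → ⊤ (was ⊥); enqueue [4]
  #8 pop 3: in=⊤ → ⊤ (was 3); enqueue [5]
  #9 pop 4: in=⊤ → ⊤ (was ⊥); enqueue [3]
  #10 pop 5: in=⊤ → ⊤ (no change)
  #11 pop 3: in=⊤ → ⊤ (no change)

Fixpoint:
  val[0] = 5
  val[1] = 4
  val[2] = ⊤
  val[3] = ⊤
  val[4] = ⊤
  val[5] = ⊤

⊤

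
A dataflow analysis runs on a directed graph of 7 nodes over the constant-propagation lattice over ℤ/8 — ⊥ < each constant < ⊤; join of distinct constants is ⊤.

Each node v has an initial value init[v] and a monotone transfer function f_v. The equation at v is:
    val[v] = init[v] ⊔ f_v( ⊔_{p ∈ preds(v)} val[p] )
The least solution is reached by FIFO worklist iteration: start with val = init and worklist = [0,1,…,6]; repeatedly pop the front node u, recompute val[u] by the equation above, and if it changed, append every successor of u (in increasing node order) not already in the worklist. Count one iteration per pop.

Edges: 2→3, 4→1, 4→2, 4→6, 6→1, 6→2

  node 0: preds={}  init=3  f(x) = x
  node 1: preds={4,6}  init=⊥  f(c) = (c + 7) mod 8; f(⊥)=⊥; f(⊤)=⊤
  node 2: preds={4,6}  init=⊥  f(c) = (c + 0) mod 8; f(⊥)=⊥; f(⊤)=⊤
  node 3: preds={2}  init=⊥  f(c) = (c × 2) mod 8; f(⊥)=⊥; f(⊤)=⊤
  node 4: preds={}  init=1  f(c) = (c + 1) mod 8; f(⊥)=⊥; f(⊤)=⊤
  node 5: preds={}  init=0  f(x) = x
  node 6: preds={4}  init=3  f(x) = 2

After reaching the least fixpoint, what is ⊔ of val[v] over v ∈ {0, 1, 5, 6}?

Trace (9 dequeues):
  [1] u=0 | in ⊥ | out 3 | ==
  [2] u=1 | in ⊤ | out ⊤ | prev ⊥ | push {}
  [3] u=2 | in ⊤ | out ⊤ | prev ⊥ | push {}
  [4] u=3 | in ⊤ | out ⊤ | prev ⊥ | push {}
  [5] u=4 | in ⊥ | out 1 | ==
  [6] u=5 | in ⊥ | out 0 | ==
  [7] u=6 | in 1 | out ⊤ | prev 3 | push {1,2}
  [8] u=1 | in ⊤ | out ⊤ | ==
  [9] u=2 | in ⊤ | out ⊤ | ==

Converged values:
  [0] 3
  [1] ⊤
  [2] ⊤
  [3] ⊤
  [4] 1
  [5] 0
  [6] ⊤

⊤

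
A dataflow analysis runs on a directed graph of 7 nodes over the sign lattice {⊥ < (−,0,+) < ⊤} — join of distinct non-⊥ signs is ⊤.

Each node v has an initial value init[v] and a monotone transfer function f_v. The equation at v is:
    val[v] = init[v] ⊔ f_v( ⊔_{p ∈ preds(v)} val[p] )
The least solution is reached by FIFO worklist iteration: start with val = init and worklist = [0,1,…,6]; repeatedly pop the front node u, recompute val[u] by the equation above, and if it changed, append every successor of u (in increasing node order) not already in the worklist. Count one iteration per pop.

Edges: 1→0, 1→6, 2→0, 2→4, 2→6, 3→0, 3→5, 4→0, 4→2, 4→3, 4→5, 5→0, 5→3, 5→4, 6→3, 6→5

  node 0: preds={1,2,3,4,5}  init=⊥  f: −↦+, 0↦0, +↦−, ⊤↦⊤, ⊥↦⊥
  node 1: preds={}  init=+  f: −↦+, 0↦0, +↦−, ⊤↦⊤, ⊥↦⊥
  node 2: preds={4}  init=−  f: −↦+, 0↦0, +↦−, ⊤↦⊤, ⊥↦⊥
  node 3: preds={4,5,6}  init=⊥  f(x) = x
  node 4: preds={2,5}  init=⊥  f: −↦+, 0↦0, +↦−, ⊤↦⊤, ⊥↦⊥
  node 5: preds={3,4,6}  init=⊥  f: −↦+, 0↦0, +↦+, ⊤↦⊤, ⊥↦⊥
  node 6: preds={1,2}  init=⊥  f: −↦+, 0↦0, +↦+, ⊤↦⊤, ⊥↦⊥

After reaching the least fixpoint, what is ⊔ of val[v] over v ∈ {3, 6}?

Iteration log — 18 steps:
  step 1. node 0  ⊔preds=⊤  new=⊤  old=⊥  +wl: 
  step 2. node 1  ⊔preds=⊥  new=+  stable
  step 3. node 2  ⊔preds=⊥  new=−  stable
  step 4. node 3  ⊔preds=⊥  new=⊥  stable
  step 5. node 4  ⊔preds=−  new=+  old=⊥  +wl: 0,2,3
  step 6. node 5  ⊔preds=+  new=+  old=⊥  +wl: 4
  step 7. node 6  ⊔preds=⊤  new=⊤  old=⊥  +wl: 5
  step 8. node 0  ⊔preds=⊤  new=⊤  stable
  step 9. node 2  ⊔preds=+  new=−  stable
  step 10. node 3  ⊔preds=⊤  new=⊤  old=⊥  +wl: 0
  step 11. node 4  ⊔preds=⊤  new=⊤  old=+  +wl: 2,3
  step 12. node 5  ⊔preds=⊤  new=⊤  old=+  +wl: 4
  step 13. node 0  ⊔preds=⊤  new=⊤  stable
  step 14. node 2  ⊔preds=⊤  new=⊤  old=−  +wl: 0,6
  step 15. node 3  ⊔preds=⊤  new=⊤  stable
  step 16. node 4  ⊔preds=⊤  new=⊤  stable
  step 17. node 0  ⊔preds=⊤  new=⊤  stable
  step 18. node 6  ⊔preds=⊤  new=⊤  stable

Least fixpoint reached:
  node 0: ⊤
  node 1: +
  node 2: ⊤
  node 3: ⊤
  node 4: ⊤
  node 5: ⊤
  node 6: ⊤

⊤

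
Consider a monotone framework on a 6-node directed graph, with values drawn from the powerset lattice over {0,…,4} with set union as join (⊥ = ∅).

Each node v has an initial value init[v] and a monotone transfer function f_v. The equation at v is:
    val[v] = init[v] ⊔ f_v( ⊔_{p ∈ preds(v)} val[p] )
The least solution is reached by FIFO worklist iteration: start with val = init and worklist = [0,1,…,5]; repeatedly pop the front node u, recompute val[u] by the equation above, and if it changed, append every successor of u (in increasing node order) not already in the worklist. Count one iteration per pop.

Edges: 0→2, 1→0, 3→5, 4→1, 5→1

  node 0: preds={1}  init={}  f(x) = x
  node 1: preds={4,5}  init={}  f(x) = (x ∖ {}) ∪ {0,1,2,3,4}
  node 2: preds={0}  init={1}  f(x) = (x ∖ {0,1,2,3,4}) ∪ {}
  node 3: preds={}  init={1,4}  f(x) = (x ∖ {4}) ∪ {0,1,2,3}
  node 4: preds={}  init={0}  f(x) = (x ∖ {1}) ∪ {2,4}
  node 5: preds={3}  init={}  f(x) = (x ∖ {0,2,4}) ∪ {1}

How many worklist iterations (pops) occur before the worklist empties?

Worklist (9 pops):
  #1 pop 0: in={} → {} (no change)
  #2 pop 1: in={0} → {0,1,2,3,4} (was {}); enqueue [0]
  #3 pop 2: in={} → {1} (no change)
  #4 pop 3: in={} → {0,1,2,3,4} (was {1,4}); enqueue []
  #5 pop 4: in={} → {0,2,4} (was {0}); enqueue [1]
  #6 pop 5: in={0,1,2,3,4} → {1,3} (was {}); enqueue []
  #7 pop 0: in={0,1,2,3,4} → {0,1,2,3,4} (was {}); enqueue [2]
  #8 pop 1: in={0,1,2,3,4} → {0,1,2,3,4} (no change)
  #9 pop 2: in={0,1,2,3,4} → {1} (no change)

Fixpoint:
  val[0] = {0,1,2,3,4}
  val[1] = {0,1,2,3,4}
  val[2] = {1}
  val[3] = {0,1,2,3,4}
  val[4] = {0,2,4}
  val[5] = {1,3}

9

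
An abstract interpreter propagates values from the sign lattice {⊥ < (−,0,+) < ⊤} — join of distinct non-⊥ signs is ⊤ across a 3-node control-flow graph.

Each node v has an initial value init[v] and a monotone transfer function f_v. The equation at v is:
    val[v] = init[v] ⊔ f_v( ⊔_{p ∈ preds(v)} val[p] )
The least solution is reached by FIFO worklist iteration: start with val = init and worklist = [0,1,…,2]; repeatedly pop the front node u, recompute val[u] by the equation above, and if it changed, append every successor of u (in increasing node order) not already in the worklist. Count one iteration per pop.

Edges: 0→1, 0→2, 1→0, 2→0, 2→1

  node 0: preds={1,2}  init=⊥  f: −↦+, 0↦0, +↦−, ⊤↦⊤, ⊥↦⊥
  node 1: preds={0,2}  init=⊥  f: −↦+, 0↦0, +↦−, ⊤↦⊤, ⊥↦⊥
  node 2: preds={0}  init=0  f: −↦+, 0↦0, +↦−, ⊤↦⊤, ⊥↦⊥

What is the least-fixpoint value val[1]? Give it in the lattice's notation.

0

Iteration log — 4 steps:
  step 1. node 0  ⊔preds=0  new=0  old=⊥  +wl: 
  step 2. node 1  ⊔preds=0  new=0  old=⊥  +wl: 0
  step 3. node 2  ⊔preds=0  new=0  stable
  step 4. node 0  ⊔preds=0  new=0  stable

Least fixpoint reached:
  node 0: 0
  node 1: 0
  node 2: 0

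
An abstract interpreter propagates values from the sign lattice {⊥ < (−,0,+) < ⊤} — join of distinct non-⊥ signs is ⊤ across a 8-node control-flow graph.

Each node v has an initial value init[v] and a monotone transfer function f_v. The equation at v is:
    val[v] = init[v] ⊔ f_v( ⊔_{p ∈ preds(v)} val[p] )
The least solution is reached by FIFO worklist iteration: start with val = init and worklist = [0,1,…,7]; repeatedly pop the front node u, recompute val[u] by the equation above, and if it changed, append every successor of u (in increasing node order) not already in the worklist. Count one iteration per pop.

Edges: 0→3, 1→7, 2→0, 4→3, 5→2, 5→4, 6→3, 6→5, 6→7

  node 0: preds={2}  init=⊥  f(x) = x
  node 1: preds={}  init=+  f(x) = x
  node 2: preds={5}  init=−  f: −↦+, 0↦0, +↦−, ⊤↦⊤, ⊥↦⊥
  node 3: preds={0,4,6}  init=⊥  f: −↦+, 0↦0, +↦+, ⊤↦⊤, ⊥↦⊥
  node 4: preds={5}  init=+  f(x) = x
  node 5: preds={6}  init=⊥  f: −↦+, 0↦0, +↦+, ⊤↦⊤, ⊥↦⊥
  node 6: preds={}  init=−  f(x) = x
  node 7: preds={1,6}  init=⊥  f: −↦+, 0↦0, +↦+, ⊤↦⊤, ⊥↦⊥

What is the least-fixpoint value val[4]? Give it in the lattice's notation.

Trace (10 dequeues):
  [1] u=0 | in − | out − | prev ⊥ | push {}
  [2] u=1 | in ⊥ | out + | ==
  [3] u=2 | in ⊥ | out − | ==
  [4] u=3 | in ⊤ | out ⊤ | prev ⊥ | push {}
  [5] u=4 | in ⊥ | out + | ==
  [6] u=5 | in − | out + | prev ⊥ | push {2,4}
  [7] u=6 | in ⊥ | out − | ==
  [8] u=7 | in ⊤ | out ⊤ | prev ⊥ | push {}
  [9] u=2 | in + | out − | ==
  [10] u=4 | in + | out + | ==

Converged values:
  [0] −
  [1] +
  [2] −
  [3] ⊤
  [4] +
  [5] +
  [6] −
  [7] ⊤

+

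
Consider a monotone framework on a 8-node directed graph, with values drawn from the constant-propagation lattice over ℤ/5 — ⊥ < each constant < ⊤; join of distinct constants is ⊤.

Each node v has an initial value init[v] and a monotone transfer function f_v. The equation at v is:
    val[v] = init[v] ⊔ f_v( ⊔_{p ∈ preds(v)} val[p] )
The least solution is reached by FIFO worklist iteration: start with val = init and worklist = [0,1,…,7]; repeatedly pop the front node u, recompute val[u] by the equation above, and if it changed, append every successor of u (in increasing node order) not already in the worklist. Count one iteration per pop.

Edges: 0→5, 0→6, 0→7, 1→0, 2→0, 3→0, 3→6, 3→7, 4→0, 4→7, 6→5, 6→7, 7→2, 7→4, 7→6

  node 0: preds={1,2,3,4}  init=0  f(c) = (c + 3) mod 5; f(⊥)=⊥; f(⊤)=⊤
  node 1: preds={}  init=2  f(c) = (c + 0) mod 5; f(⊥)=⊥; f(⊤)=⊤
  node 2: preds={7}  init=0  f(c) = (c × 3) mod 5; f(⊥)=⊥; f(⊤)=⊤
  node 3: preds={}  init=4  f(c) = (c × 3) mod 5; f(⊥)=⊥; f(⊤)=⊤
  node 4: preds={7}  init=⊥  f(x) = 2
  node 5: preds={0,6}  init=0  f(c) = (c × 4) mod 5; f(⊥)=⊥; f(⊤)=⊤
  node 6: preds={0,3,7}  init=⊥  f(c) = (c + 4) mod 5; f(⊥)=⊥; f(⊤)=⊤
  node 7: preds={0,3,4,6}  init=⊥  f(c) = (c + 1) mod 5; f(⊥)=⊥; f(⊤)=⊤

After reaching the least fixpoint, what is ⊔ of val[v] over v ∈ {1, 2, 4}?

Trace (14 dequeues):
  [1] u=0 | in ⊤ | out ⊤ | prev 0 | push {}
  [2] u=1 | in ⊥ | out 2 | ==
  [3] u=2 | in ⊥ | out 0 | ==
  [4] u=3 | in ⊥ | out 4 | ==
  [5] u=4 | in ⊥ | out 2 | prev ⊥ | push {0}
  [6] u=5 | in ⊤ | out ⊤ | prev 0 | push {}
  [7] u=6 | in ⊤ | out ⊤ | prev ⊥ | push {5}
  [8] u=7 | in ⊤ | out ⊤ | prev ⊥ | push {2,4,6}
  [9] u=0 | in ⊤ | out ⊤ | ==
  [10] u=5 | in ⊤ | out ⊤ | ==
  [11] u=2 | in ⊤ | out ⊤ | prev 0 | push {0}
  [12] u=4 | in ⊤ | out 2 | ==
  [13] u=6 | in ⊤ | out ⊤ | ==
  [14] u=0 | in ⊤ | out ⊤ | ==

Converged values:
  [0] ⊤
  [1] 2
  [2] ⊤
  [3] 4
  [4] 2
  [5] ⊤
  [6] ⊤
  [7] ⊤

⊤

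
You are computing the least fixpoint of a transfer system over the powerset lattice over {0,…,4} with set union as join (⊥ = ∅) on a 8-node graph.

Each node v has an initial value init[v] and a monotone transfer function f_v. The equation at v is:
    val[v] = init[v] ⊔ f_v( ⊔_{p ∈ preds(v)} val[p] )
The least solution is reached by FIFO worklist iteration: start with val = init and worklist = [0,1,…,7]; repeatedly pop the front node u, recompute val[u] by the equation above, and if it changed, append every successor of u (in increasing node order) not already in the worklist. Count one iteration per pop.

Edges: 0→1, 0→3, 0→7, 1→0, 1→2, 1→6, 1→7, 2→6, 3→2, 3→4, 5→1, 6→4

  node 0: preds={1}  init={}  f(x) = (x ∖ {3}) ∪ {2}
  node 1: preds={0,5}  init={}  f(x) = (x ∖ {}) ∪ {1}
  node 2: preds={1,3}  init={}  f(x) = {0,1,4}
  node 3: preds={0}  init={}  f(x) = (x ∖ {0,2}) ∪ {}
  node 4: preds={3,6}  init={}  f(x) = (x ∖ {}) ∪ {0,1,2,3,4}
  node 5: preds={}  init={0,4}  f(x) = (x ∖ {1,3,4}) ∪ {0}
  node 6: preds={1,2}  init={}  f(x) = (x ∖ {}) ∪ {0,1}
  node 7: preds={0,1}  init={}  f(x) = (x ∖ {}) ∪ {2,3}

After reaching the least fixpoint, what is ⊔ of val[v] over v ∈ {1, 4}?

Worklist (15 pops):
  #1 pop 0: in={} → {2} (was {}); enqueue []
  #2 pop 1: in={0,2,4} → {0,1,2,4} (was {}); enqueue [0]
  #3 pop 2: in={0,1,2,4} → {0,1,4} (was {}); enqueue []
  #4 pop 3: in={2} → {} (no change)
  #5 pop 4: in={} → {0,1,2,3,4} (was {}); enqueue []
  #6 pop 5: in={} → {0,4} (no change)
  #7 pop 6: in={0,1,2,4} → {0,1,2,4} (was {}); enqueue [4]
  #8 pop 7: in={0,1,2,4} → {0,1,2,3,4} (was {}); enqueue []
  #9 pop 0: in={0,1,2,4} → {0,1,2,4} (was {2}); enqueue [1,3,7]
  #10 pop 4: in={0,1,2,4} → {0,1,2,3,4} (no change)
  #11 pop 1: in={0,1,2,4} → {0,1,2,4} (no change)
  #12 pop 3: in={0,1,2,4} → {1,4} (was {}); enqueue [2,4]
  #13 pop 7: in={0,1,2,4} → {0,1,2,3,4} (no change)
  #14 pop 2: in={0,1,2,4} → {0,1,4} (no change)
  #15 pop 4: in={0,1,2,4} → {0,1,2,3,4} (no change)

Fixpoint:
  val[0] = {0,1,2,4}
  val[1] = {0,1,2,4}
  val[2] = {0,1,4}
  val[3] = {1,4}
  val[4] = {0,1,2,3,4}
  val[5] = {0,4}
  val[6] = {0,1,2,4}
  val[7] = {0,1,2,3,4}

{0,1,2,3,4}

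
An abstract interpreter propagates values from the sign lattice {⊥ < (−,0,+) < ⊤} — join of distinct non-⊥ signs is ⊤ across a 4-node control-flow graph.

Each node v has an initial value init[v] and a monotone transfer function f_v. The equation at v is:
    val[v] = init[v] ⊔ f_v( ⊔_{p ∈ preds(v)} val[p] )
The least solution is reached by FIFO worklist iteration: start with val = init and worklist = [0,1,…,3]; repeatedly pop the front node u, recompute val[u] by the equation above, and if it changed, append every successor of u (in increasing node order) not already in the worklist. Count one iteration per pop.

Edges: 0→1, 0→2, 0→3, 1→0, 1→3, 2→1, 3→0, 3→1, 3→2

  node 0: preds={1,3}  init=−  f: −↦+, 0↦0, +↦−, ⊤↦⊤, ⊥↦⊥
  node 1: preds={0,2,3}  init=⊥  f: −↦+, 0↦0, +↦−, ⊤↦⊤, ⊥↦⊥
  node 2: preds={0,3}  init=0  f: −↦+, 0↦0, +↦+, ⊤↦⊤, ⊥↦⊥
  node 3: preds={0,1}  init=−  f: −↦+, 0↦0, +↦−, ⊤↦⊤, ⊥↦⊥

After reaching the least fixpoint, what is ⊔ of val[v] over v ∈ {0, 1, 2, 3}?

⊤

Worklist (7 pops):
  #1 pop 0: in=− → ⊤ (was −); enqueue []
  #2 pop 1: in=⊤ → ⊤ (was ⊥); enqueue [0]
  #3 pop 2: in=⊤ → ⊤ (was 0); enqueue [1]
  #4 pop 3: in=⊤ → ⊤ (was −); enqueue [2]
  #5 pop 0: in=⊤ → ⊤ (no change)
  #6 pop 1: in=⊤ → ⊤ (no change)
  #7 pop 2: in=⊤ → ⊤ (no change)

Fixpoint:
  val[0] = ⊤
  val[1] = ⊤
  val[2] = ⊤
  val[3] = ⊤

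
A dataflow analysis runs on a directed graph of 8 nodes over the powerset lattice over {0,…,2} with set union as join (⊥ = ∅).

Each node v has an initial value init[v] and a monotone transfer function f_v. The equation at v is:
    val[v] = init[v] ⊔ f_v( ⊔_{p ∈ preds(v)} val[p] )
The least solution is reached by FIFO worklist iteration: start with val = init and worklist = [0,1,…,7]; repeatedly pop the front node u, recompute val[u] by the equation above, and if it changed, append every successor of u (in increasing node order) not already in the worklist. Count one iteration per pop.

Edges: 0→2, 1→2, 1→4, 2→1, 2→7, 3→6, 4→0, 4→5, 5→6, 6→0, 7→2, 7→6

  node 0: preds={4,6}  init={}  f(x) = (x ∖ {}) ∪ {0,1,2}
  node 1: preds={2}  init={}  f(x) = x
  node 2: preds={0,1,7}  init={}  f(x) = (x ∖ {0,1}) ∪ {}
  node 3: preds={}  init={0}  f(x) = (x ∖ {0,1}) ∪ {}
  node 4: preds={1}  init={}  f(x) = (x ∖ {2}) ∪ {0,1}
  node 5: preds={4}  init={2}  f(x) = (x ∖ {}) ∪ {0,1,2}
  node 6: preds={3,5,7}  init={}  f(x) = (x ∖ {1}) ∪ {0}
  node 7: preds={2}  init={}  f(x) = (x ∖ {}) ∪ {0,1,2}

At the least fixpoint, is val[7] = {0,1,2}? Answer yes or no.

yes

Trace (13 dequeues):
  [1] u=0 | in {} | out {0,1,2} | prev {} | push {}
  [2] u=1 | in {} | out {} | ==
  [3] u=2 | in {0,1,2} | out {2} | prev {} | push {1}
  [4] u=3 | in {} | out {0} | ==
  [5] u=4 | in {} | out {0,1} | prev {} | push {0}
  [6] u=5 | in {0,1} | out {0,1,2} | prev {2} | push {}
  [7] u=6 | in {0,1,2} | out {0,2} | prev {} | push {}
  [8] u=7 | in {2} | out {0,1,2} | prev {} | push {2,6}
  [9] u=1 | in {2} | out {2} | prev {} | push {4}
  [10] u=0 | in {0,1,2} | out {0,1,2} | ==
  [11] u=2 | in {0,1,2} | out {2} | ==
  [12] u=6 | in {0,1,2} | out {0,2} | ==
  [13] u=4 | in {2} | out {0,1} | ==

Converged values:
  [0] {0,1,2}
  [1] {2}
  [2] {2}
  [3] {0}
  [4] {0,1}
  [5] {0,1,2}
  [6] {0,2}
  [7] {0,1,2}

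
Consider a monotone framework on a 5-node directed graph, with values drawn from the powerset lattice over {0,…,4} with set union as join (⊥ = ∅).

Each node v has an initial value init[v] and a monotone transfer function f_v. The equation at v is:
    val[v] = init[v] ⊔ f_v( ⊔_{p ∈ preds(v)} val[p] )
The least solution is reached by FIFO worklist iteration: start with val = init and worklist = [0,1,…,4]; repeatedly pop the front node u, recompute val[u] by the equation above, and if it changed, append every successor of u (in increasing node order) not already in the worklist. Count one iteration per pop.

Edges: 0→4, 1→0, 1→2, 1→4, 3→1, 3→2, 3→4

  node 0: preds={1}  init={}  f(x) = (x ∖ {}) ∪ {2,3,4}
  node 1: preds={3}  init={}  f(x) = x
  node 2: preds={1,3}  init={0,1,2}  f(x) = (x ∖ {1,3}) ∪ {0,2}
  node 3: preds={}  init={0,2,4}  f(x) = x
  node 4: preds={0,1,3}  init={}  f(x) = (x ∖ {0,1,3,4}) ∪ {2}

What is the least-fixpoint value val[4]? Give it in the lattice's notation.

Worklist (7 pops):
  #1 pop 0: in={} → {2,3,4} (was {}); enqueue []
  #2 pop 1: in={0,2,4} → {0,2,4} (was {}); enqueue [0]
  #3 pop 2: in={0,2,4} → {0,1,2,4} (was {0,1,2}); enqueue []
  #4 pop 3: in={} → {0,2,4} (no change)
  #5 pop 4: in={0,2,3,4} → {2} (was {}); enqueue []
  #6 pop 0: in={0,2,4} → {0,2,3,4} (was {2,3,4}); enqueue [4]
  #7 pop 4: in={0,2,3,4} → {2} (no change)

Fixpoint:
  val[0] = {0,2,3,4}
  val[1] = {0,2,4}
  val[2] = {0,1,2,4}
  val[3] = {0,2,4}
  val[4] = {2}

{2}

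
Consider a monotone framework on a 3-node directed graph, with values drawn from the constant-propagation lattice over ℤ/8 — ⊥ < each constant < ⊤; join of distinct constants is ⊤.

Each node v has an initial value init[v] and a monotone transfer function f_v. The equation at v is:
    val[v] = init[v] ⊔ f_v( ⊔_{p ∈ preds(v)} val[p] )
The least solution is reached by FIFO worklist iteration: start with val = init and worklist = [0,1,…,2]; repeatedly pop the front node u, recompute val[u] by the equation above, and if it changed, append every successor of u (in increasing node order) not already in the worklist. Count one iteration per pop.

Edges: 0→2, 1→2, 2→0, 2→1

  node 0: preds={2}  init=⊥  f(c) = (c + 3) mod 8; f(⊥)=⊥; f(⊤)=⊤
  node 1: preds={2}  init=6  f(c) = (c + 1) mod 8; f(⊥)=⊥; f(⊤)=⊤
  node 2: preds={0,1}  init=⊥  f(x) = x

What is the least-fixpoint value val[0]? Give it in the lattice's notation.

Iteration log — 9 steps:
  step 1. node 0  ⊔preds=⊥  new=⊥  stable
  step 2. node 1  ⊔preds=⊥  new=6  stable
  step 3. node 2  ⊔preds=6  new=6  old=⊥  +wl: 0,1
  step 4. node 0  ⊔preds=6  new=1  old=⊥  +wl: 2
  step 5. node 1  ⊔preds=6  new=⊤  old=6  +wl: 
  step 6. node 2  ⊔preds=⊤  new=⊤  old=6  +wl: 0,1
  step 7. node 0  ⊔preds=⊤  new=⊤  old=1  +wl: 2
  step 8. node 1  ⊔preds=⊤  new=⊤  stable
  step 9. node 2  ⊔preds=⊤  new=⊤  stable

Least fixpoint reached:
  node 0: ⊤
  node 1: ⊤
  node 2: ⊤

⊤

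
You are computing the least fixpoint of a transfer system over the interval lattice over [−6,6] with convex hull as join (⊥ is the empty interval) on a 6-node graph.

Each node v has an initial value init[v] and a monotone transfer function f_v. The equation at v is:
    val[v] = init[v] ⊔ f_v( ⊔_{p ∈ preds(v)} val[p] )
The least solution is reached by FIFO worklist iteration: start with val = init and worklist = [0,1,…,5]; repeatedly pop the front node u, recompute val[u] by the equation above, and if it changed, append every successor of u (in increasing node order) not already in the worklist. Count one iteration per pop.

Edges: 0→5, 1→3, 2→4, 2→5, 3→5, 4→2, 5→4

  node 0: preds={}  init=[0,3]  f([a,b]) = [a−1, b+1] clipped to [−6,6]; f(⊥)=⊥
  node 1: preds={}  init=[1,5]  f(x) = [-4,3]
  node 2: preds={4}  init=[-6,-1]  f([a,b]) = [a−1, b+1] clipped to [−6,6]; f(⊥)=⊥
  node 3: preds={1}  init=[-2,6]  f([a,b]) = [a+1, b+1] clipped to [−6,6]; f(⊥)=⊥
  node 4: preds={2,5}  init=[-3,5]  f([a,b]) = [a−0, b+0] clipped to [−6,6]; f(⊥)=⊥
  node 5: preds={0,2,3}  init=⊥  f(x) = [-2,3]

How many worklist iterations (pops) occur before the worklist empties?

8

Worklist (8 pops):
  #1 pop 0: in=⊥ → [0,3] (no change)
  #2 pop 1: in=⊥ → [-4,5] (was [1,5]); enqueue []
  #3 pop 2: in=[-3,5] → [-6,6] (was [-6,-1]); enqueue []
  #4 pop 3: in=[-4,5] → [-3,6] (was [-2,6]); enqueue []
  #5 pop 4: in=[-6,6] → [-6,6] (was [-3,5]); enqueue [2]
  #6 pop 5: in=[-6,6] → [-2,3] (was ⊥); enqueue [4]
  #7 pop 2: in=[-6,6] → [-6,6] (no change)
  #8 pop 4: in=[-6,6] → [-6,6] (no change)

Fixpoint:
  val[0] = [0,3]
  val[1] = [-4,5]
  val[2] = [-6,6]
  val[3] = [-3,6]
  val[4] = [-6,6]
  val[5] = [-2,3]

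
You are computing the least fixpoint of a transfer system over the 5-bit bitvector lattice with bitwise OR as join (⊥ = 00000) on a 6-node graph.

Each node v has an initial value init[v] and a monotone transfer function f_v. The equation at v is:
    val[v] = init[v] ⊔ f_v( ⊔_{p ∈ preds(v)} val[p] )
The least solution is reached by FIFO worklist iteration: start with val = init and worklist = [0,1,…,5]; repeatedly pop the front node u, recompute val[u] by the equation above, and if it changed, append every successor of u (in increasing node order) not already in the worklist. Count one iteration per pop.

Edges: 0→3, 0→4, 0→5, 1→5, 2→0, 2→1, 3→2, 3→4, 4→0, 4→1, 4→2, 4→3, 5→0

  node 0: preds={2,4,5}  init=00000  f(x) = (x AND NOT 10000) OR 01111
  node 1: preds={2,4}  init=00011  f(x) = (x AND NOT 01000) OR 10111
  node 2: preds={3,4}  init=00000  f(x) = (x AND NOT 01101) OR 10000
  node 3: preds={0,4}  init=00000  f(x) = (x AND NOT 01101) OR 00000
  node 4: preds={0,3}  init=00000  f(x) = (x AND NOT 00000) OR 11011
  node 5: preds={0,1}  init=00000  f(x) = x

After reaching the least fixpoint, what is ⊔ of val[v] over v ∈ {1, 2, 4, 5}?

11111

Iteration log — 14 steps:
  step 1. node 0  ⊔preds=00000  new=01111  old=00000  +wl: 
  step 2. node 1  ⊔preds=00000  new=10111  old=00011  +wl: 
  step 3. node 2  ⊔preds=00000  new=10000  old=00000  +wl: 0,1
  step 4. node 3  ⊔preds=01111  new=00010  old=00000  +wl: 2
  step 5. node 4  ⊔preds=01111  new=11111  old=00000  +wl: 3
  step 6. node 5  ⊔preds=11111  new=11111  old=00000  +wl: 
  step 7. node 0  ⊔preds=11111  new=01111  stable
  step 8. node 1  ⊔preds=11111  new=10111  stable
  step 9. node 2  ⊔preds=11111  new=10010  old=10000  +wl: 0,1
  step 10. node 3  ⊔preds=11111  new=10010  old=00010  +wl: 2,4
  step 11. node 0  ⊔preds=11111  new=01111  stable
  step 12. node 1  ⊔preds=11111  new=10111  stable
  step 13. node 2  ⊔preds=11111  new=10010  stable
  step 14. node 4  ⊔preds=11111  new=11111  stable

Least fixpoint reached:
  node 0: 01111
  node 1: 10111
  node 2: 10010
  node 3: 10010
  node 4: 11111
  node 5: 11111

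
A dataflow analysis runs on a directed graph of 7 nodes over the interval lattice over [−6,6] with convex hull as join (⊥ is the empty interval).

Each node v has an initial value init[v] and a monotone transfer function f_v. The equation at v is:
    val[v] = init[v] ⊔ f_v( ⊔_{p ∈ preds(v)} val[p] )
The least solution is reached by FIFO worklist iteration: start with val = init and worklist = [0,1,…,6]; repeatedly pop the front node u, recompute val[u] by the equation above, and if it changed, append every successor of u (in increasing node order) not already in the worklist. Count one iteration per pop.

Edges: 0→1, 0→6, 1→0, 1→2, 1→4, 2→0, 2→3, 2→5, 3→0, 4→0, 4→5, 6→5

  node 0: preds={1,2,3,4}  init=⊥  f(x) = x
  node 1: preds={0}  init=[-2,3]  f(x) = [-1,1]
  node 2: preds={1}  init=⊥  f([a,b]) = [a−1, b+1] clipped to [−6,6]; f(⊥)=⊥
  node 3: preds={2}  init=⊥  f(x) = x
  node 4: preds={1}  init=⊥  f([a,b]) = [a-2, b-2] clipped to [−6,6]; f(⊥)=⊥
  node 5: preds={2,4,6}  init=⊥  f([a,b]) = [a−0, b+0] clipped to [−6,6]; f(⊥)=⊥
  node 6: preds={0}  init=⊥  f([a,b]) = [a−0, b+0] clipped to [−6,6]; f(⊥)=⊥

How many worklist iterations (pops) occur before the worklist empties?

12

Trace (12 dequeues):
  [1] u=0 | in [-2,3] | out [-2,3] | prev ⊥ | push {}
  [2] u=1 | in [-2,3] | out [-2,3] | ==
  [3] u=2 | in [-2,3] | out [-3,4] | prev ⊥ | push {0}
  [4] u=3 | in [-3,4] | out [-3,4] | prev ⊥ | push {}
  [5] u=4 | in [-2,3] | out [-4,1] | prev ⊥ | push {}
  [6] u=5 | in [-4,4] | out [-4,4] | prev ⊥ | push {}
  [7] u=6 | in [-2,3] | out [-2,3] | prev ⊥ | push {5}
  [8] u=0 | in [-4,4] | out [-4,4] | prev [-2,3] | push {1,6}
  [9] u=5 | in [-4,4] | out [-4,4] | ==
  [10] u=1 | in [-4,4] | out [-2,3] | ==
  [11] u=6 | in [-4,4] | out [-4,4] | prev [-2,3] | push {5}
  [12] u=5 | in [-4,4] | out [-4,4] | ==

Converged values:
  [0] [-4,4]
  [1] [-2,3]
  [2] [-3,4]
  [3] [-3,4]
  [4] [-4,1]
  [5] [-4,4]
  [6] [-4,4]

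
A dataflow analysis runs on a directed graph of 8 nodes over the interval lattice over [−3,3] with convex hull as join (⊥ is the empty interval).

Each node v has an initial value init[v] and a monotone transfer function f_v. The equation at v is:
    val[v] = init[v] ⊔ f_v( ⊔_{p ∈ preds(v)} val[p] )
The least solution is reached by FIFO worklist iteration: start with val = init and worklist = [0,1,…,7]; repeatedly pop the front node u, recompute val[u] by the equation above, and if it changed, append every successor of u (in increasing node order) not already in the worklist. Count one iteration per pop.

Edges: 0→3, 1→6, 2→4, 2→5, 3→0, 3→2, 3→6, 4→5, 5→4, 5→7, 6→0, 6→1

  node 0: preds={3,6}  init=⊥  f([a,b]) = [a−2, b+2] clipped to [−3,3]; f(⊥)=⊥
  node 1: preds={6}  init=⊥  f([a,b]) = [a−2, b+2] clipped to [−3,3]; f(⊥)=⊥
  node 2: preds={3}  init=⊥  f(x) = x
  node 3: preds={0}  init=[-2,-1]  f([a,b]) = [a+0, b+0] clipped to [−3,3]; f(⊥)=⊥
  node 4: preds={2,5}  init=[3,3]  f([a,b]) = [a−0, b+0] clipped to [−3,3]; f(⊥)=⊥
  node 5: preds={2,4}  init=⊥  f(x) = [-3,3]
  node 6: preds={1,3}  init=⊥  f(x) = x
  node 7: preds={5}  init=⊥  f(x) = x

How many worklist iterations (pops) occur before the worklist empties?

Worklist (20 pops):
  #1 pop 0: in=[-2,-1] → [-3,1] (was ⊥); enqueue []
  #2 pop 1: in=⊥ → ⊥ (no change)
  #3 pop 2: in=[-2,-1] → [-2,-1] (was ⊥); enqueue []
  #4 pop 3: in=[-3,1] → [-3,1] (was [-2,-1]); enqueue [0,2]
  #5 pop 4: in=[-2,-1] → [-2,3] (was [3,3]); enqueue []
  #6 pop 5: in=[-2,3] → [-3,3] (was ⊥); enqueue [4]
  #7 pop 6: in=[-3,1] → [-3,1] (was ⊥); enqueue [1]
  #8 pop 7: in=[-3,3] → [-3,3] (was ⊥); enqueue []
  #9 pop 0: in=[-3,1] → [-3,3] (was [-3,1]); enqueue [3]
  #10 pop 2: in=[-3,1] → [-3,1] (was [-2,-1]); enqueue [5]
  #11 pop 4: in=[-3,3] → [-3,3] (was [-2,3]); enqueue []
  #12 pop 1: in=[-3,1] → [-3,3] (was ⊥); enqueue [6]
  #13 pop 3: in=[-3,3] → [-3,3] (was [-3,1]); enqueue [0,2]
  #14 pop 5: in=[-3,3] → [-3,3] (no change)
  #15 pop 6: in=[-3,3] → [-3,3] (was [-3,1]); enqueue [1]
  #16 pop 0: in=[-3,3] → [-3,3] (no change)
  #17 pop 2: in=[-3,3] → [-3,3] (was [-3,1]); enqueue [4,5]
  #18 pop 1: in=[-3,3] → [-3,3] (no change)
  #19 pop 4: in=[-3,3] → [-3,3] (no change)
  #20 pop 5: in=[-3,3] → [-3,3] (no change)

Fixpoint:
  val[0] = [-3,3]
  val[1] = [-3,3]
  val[2] = [-3,3]
  val[3] = [-3,3]
  val[4] = [-3,3]
  val[5] = [-3,3]
  val[6] = [-3,3]
  val[7] = [-3,3]

20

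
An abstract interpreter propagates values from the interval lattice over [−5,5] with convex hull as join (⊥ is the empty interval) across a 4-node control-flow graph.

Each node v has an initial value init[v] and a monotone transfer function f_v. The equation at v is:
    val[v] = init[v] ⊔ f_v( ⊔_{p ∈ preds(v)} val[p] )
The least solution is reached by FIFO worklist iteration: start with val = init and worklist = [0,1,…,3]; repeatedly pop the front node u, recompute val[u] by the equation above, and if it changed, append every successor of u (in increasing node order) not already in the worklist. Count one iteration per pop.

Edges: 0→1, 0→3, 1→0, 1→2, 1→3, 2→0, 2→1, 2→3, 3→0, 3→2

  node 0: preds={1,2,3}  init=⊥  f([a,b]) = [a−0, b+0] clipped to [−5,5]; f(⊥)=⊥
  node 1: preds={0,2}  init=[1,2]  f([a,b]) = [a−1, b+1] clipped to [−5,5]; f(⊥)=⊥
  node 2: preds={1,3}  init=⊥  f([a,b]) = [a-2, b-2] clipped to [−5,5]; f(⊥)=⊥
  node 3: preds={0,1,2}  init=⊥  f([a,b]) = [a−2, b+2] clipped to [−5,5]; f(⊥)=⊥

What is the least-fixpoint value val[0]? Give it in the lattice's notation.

[-5,5]

Trace (12 dequeues):
  [1] u=0 | in [1,2] | out [1,2] | prev ⊥ | push {}
  [2] u=1 | in [1,2] | out [0,3] | prev [1,2] | push {0}
  [3] u=2 | in [0,3] | out [-2,1] | prev ⊥ | push {1}
  [4] u=3 | in [-2,3] | out [-4,5] | prev ⊥ | push {2}
  [5] u=0 | in [-4,5] | out [-4,5] | prev [1,2] | push {3}
  [6] u=1 | in [-4,5] | out [-5,5] | prev [0,3] | push {0}
  [7] u=2 | in [-5,5] | out [-5,3] | prev [-2,1] | push {1}
  [8] u=3 | in [-5,5] | out [-5,5] | prev [-4,5] | push {2}
  [9] u=0 | in [-5,5] | out [-5,5] | prev [-4,5] | push {3}
  [10] u=1 | in [-5,5] | out [-5,5] | ==
  [11] u=2 | in [-5,5] | out [-5,3] | ==
  [12] u=3 | in [-5,5] | out [-5,5] | ==

Converged values:
  [0] [-5,5]
  [1] [-5,5]
  [2] [-5,3]
  [3] [-5,5]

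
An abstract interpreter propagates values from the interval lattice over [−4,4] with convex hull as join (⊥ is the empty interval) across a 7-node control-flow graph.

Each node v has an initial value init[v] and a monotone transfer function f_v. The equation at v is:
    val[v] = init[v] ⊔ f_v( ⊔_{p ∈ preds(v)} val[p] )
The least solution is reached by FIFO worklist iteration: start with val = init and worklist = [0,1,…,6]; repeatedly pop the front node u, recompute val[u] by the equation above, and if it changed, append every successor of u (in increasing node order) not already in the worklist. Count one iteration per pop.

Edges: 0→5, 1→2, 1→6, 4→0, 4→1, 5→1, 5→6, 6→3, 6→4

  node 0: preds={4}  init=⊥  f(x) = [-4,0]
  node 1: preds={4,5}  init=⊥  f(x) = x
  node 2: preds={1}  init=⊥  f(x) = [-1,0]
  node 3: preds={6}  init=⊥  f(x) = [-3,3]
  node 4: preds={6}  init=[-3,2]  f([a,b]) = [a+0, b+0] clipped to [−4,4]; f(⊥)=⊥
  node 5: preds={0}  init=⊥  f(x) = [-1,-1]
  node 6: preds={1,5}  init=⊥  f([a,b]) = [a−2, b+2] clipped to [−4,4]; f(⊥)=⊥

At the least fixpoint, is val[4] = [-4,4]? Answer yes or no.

Iteration log — 14 steps:
  step 1. node 0  ⊔preds=[-3,2]  new=[-4,0]  old=⊥  +wl: 
  step 2. node 1  ⊔preds=[-3,2]  new=[-3,2]  old=⊥  +wl: 
  step 3. node 2  ⊔preds=[-3,2]  new=[-1,0]  old=⊥  +wl: 
  step 4. node 3  ⊔preds=⊥  new=[-3,3]  old=⊥  +wl: 
  step 5. node 4  ⊔preds=⊥  new=[-3,2]  stable
  step 6. node 5  ⊔preds=[-4,0]  new=[-1,-1]  old=⊥  +wl: 1
  step 7. node 6  ⊔preds=[-3,2]  new=[-4,4]  old=⊥  +wl: 3,4
  step 8. node 1  ⊔preds=[-3,2]  new=[-3,2]  stable
  step 9. node 3  ⊔preds=[-4,4]  new=[-3,3]  stable
  step 10. node 4  ⊔preds=[-4,4]  new=[-4,4]  old=[-3,2]  +wl: 0,1
  step 11. node 0  ⊔preds=[-4,4]  new=[-4,0]  stable
  step 12. node 1  ⊔preds=[-4,4]  new=[-4,4]  old=[-3,2]  +wl: 2,6
  step 13. node 2  ⊔preds=[-4,4]  new=[-1,0]  stable
  step 14. node 6  ⊔preds=[-4,4]  new=[-4,4]  stable

Least fixpoint reached:
  node 0: [-4,0]
  node 1: [-4,4]
  node 2: [-1,0]
  node 3: [-3,3]
  node 4: [-4,4]
  node 5: [-1,-1]
  node 6: [-4,4]

yes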